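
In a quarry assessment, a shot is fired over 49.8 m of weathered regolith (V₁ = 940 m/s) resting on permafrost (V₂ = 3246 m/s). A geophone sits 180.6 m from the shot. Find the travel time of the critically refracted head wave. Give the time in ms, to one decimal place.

157.1 ms

θ_c = arcsin(V₁/V₂) = arcsin(940/3246) = 16.83°, cos θ_c = 0.9572.
Intercept time tᵢ = 2h cos θ_c / V₁ = 2·49.8·0.9572/940 = 0.10142 s.
t = x/V₂ + tᵢ = 180.6/3246 + 0.10142 = 0.15706 s.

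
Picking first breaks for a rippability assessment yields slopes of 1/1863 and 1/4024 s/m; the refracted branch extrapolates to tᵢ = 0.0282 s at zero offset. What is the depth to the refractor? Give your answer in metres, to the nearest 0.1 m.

29.6 m

θ_c = arcsin(1863/4024) = 27.58°; cos θ_c = 0.8864.
tᵢ = 2h cos θ_c/V₁ ⇒ h = tᵢ·V₁/(2 cos θ_c) = 0.0282·1863/(2·0.8864) = 29.64 m.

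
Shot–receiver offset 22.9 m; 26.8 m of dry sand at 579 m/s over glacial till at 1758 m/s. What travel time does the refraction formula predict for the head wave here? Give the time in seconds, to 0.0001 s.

t = x/V₂ + 2h·√(V₂²−V₁²)/(V₁V₂).
√(V₂²−V₁²) = √(1758²−579²) = 1659.9 m/s; delay term = 2·26.8·1659.9/(579·1758) = 0.08741 s.
t = 22.9/1758 + 0.08741 = 0.10043 s.

0.1004 s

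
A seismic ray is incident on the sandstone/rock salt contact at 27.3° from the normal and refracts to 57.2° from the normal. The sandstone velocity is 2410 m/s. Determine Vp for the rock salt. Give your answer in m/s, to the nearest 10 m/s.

sin 27.3° = 0.4586; sin 57.2° = 0.8406.
V₂ = V₁·(sin θ₂/sin θ₁) = 2410·(0.8406/0.4586) = 4416.80 m/s.

4420 m/s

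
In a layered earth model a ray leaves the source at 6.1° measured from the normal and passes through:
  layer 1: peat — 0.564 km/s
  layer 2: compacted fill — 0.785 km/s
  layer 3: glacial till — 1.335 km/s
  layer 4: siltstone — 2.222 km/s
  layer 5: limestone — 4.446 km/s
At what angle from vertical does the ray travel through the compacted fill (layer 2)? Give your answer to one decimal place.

Snell's law across each interface conserves sin θ / V, so sin θ_2 = V_2·sin θ₁/V₁.
sin θ_2 = 0.785 × sin 6.1° / 0.564 = 0.1479.
θ_2 = 8.51° from the vertical.

8.5°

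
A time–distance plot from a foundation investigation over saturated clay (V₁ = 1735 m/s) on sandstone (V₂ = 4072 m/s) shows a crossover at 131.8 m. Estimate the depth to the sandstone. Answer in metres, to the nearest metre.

x_cross = 2h·√((V₂+V₁)/(V₂−V₁)) → h = x_cross / (2·√((V₂+V₁)/(V₂−V₁))).
√((V₂+V₁)/(V₂−V₁)) = √((4072+1735)/(4072−1735)) = 1.5763.
h = 131.8 / (2·1.5763) = 41.81 m.

42 m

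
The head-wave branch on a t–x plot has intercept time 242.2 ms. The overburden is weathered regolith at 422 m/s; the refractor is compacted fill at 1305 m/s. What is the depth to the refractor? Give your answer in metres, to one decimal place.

h = tᵢ·V₁·V₂ / (2·√(V₂²−V₁²)).
√(V₂²−V₁²) = √(1305² − 422²) = 1234.9 m/s.
h = 0.2422 s × 422 × 1305 / (2 × 1234.9) = 54.01 m.

54.0 m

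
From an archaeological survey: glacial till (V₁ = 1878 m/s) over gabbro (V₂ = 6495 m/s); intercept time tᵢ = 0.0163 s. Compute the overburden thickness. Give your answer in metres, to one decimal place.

16.0 m

θ_c = arcsin(1878/6495) = 16.81°; cos θ_c = 0.9573.
tᵢ = 2h cos θ_c/V₁ ⇒ h = tᵢ·V₁/(2 cos θ_c) = 0.0163·1878/(2·0.9573) = 15.99 m.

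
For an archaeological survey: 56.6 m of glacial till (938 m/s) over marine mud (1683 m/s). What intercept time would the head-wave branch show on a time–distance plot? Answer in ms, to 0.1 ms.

100.2 ms

θ_c = arcsin(V₁/V₂) = arcsin(938/1683) = 33.87°; cos θ_c = 0.8303.
tᵢ = 2h·cos θ_c / V₁ = 2·56.6·0.8303 / 938 = 0.10020 s.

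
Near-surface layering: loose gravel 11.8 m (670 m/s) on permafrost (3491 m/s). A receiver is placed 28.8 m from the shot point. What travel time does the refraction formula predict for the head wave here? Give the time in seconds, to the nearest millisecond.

0.043 s

θ_c = arcsin(V₁/V₂) = arcsin(670/3491) = 11.06°, cos θ_c = 0.9814.
Intercept time tᵢ = 2h cos θ_c / V₁ = 2·11.8·0.9814/670 = 0.03457 s.
t = x/V₂ + tᵢ = 28.8/3491 + 0.03457 = 0.04282 s.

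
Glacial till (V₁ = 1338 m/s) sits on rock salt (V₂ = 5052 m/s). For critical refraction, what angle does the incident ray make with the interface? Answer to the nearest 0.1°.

74.6°

Critical incidence: sin θ_c = V₁/V₂ = 1338/5052 = 0.2648.
θ_c = arcsin 0.2648 = 15.36°.
Measured from the interface: 90° − 15.36° = 74.64°.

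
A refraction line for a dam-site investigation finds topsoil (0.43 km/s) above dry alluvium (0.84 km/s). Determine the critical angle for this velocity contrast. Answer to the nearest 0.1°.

Critical incidence: sin θ_c = V₁/V₂ = 0.43/0.84 = 0.5119.
θ_c = arcsin 0.5119 = 30.79°.

30.8°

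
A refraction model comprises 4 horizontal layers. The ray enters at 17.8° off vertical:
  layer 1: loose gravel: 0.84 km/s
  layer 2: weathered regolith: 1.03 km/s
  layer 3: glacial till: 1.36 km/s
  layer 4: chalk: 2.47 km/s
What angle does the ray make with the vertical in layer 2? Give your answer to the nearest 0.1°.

22.0°

Snell's law across each interface conserves sin θ / V, so sin θ_2 = V_2·sin θ₁/V₁.
sin θ_2 = 1.03 × sin 17.8° / 0.84 = 0.3748.
θ_2 = arcsin 0.3748 = 22.01°.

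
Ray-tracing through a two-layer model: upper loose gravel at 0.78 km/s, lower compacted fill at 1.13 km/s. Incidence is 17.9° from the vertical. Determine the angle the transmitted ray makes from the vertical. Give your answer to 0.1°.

26.4°

Snell's law: sin θ₂ = (V₂/V₁)·sin θ₁ = (1.13/0.78)·sin 17.9° = 0.4453.
θ₂ = sin⁻¹(0.4453) = 26.44° (from vertical).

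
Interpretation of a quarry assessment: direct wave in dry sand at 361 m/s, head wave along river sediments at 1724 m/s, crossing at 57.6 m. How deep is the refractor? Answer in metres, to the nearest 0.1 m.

23.3 m

x_cross = 2h·√((V₂+V₁)/(V₂−V₁)) → h = x_cross / (2·√((V₂+V₁)/(V₂−V₁))).
√((V₂+V₁)/(V₂−V₁)) = √((1724+361)/(1724−361)) = 1.2368.
h = 57.6 / (2·1.2368) = 23.29 m.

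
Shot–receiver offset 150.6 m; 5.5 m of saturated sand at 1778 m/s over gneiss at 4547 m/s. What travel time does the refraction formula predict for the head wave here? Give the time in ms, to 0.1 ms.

t = x/V₂ + 2h·√(V₂²−V₁²)/(V₁V₂).
√(V₂²−V₁²) = √(4547²−1778²) = 4185.0 m/s; delay term = 2·5.5·4185.0/(1778·4547) = 0.00569 s.
t = 150.6/4547 + 0.00569 = 0.03881 s.

38.8 ms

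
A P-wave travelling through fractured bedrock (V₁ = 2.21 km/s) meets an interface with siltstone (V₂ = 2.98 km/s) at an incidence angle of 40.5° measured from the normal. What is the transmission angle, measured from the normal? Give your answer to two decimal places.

61.13°

sin θ₁/V₁ = sin θ₂/V₂ ⇒ sin θ₂ = 2.98·sin 40.5°/2.21 = 2.98·0.6494/2.21 = 0.8757.
θ₂ = sin⁻¹(0.8757) = 61.13° (from vertical).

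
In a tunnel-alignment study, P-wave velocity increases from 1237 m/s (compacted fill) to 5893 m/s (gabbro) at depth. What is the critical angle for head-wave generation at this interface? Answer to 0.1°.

At critical incidence the refracted ray runs along the interface (θ₂ = 90°), so sin θ_c = V₁/V₂.
θ_c = arcsin(1237/5893) = arcsin 0.2099 = 12.12°.

12.1°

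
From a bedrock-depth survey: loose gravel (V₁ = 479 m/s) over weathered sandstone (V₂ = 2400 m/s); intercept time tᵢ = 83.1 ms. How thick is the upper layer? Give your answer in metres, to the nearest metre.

θ_c = arcsin(479/2400) = 11.51°; cos θ_c = 0.9799.
tᵢ = 2h cos θ_c/V₁ ⇒ h = tᵢ·V₁/(2 cos θ_c) = 0.0831·479/(2·0.9799) = 20.31 m.

20 m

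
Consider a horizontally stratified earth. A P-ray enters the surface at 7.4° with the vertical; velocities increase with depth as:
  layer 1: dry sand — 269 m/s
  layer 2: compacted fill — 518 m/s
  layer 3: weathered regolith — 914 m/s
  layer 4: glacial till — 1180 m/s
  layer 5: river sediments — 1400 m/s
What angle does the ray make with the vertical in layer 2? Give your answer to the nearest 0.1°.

14.4°

Snell's law across each interface conserves sin θ / V, so sin θ_2 = V_2·sin θ₁/V₁.
sin θ_2 = 518 × sin 7.4° / 269 = 0.2480.
θ_2 = 14.36° from the vertical.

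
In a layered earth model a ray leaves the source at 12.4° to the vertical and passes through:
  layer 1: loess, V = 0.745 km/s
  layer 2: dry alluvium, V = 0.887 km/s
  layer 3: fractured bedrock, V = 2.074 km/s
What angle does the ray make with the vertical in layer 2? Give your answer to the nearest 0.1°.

Snell's law across each interface conserves sin θ / V, so sin θ_2 = V_2·sin θ₁/V₁.
sin θ_2 = 0.887 × sin 12.4° / 0.745 = 0.2557.
θ_2 = arcsin 0.2557 = 14.81°.

14.8°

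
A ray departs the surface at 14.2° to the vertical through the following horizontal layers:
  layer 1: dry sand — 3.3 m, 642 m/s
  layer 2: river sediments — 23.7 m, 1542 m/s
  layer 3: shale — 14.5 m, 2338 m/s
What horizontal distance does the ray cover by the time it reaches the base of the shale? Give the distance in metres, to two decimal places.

46.94 m

p = sin θ₁/V₁ = sin 14.2°/642 = 3.8210e-04 s/m is conserved through the stack.
Layer 1: θ = 14.20°; offset = 3.3·tan 14.20° = 0.8350 m.
Layer 2: sin θ = p·1542 = 0.5892 → θ = 36.10°; offset = 23.7·tan 36.10° = 17.2823 m.
Layer 3: sin θ = p·2338 = 0.8933 → θ = 63.30°; offset = 14.5·tan 63.30° = 28.8261 m.
Total horizontal offset = 46.9435 m.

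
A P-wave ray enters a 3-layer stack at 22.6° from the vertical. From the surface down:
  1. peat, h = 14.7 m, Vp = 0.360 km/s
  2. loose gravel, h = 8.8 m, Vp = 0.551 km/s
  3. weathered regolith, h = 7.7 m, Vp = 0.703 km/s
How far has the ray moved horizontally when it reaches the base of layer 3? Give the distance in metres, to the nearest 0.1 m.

21.3 m

Ray parameter p = sin 22.6° / 0.360 km/s = 1.0675e+00 s/km.
Layer 1: θ = 22.60°; offset = 14.7·tan 22.60° = 6.119 m.
Layer 2: sin θ = p·0.551 = 0.5882 → θ = 36.03°; offset = 8.8·tan 36.03° = 6.400 m.
Layer 3: sin θ = p·0.703 = 0.7504 → θ = 48.63°; offset = 7.7·tan 48.63° = 8.743 m.
Summing the layer offsets gives 21.262 m.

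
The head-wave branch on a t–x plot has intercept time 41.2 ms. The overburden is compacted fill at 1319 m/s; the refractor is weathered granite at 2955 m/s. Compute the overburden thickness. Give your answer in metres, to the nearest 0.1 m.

30.4 m

h = tᵢ·V₁·V₂ / (2·√(V₂²−V₁²)).
√(V₂²−V₁²) = √(2955² − 1319²) = 2644.3 m/s.
h = 0.0412 s × 1319 × 2955 / (2 × 2644.3) = 30.36 m.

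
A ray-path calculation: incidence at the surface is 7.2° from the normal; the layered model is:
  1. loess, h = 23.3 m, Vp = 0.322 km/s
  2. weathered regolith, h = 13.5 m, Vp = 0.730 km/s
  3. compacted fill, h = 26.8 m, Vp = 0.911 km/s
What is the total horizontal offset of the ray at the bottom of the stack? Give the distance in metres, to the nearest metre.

17 m

Ray parameter p = sin 7.2° / 0.322 km/s = 3.8923e-01 s/km.
Layer 1: θ = 7.20°; offset = 23.3·tan 7.20° = 2.943 m.
Layer 2: sin θ = p·0.730 = 0.2841 → θ = 16.51°; offset = 13.5·tan 16.51° = 4.001 m.
Layer 3: sin θ = p·0.911 = 0.3546 → θ = 20.77°; offset = 26.8·tan 20.77° = 10.163 m.
Summing the layer offsets gives 17.108 m.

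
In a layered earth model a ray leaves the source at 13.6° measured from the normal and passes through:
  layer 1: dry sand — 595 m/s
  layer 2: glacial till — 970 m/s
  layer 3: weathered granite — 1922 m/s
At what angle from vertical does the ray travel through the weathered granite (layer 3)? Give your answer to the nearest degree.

49°

Ray parameter p = sin 13.6° / 595 = 3.9520e-04 s/m.
sin θ_3 = p·V_3 = 3.9520e-04 × 1922 = 0.7596.
θ_3 = 49.43° from the vertical.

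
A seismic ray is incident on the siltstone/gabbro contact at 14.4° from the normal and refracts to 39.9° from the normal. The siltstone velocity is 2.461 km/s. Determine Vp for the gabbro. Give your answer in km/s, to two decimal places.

6.35 km/s

Snell's law: sin 14.4°/V₁ = sin 39.9°/V₂.
V₂ = V₁·sin 39.9°/sin 14.4° = 2.461 × 2.5793 = 6.35 km/s.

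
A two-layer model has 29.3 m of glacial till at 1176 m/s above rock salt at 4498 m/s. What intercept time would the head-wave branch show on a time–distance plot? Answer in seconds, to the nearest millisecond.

0.048 s

θ_c = arcsin(V₁/V₂) = arcsin(1176/4498) = 15.16°; cos θ_c = 0.9652.
tᵢ = 2h·cos θ_c / V₁ = 2·29.3·0.9652 / 1176 = 0.04810 s.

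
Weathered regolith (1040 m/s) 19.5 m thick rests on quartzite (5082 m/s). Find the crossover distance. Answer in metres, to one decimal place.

θ_c = arcsin(1040/5082) = 11.81°, so cos θ_c = 0.9788 and tᵢ = 2h cos θ_c/V₁ = 0.0367 s.
At crossover x/V₁ = x/V₂ + tᵢ ⇒ x = tᵢ/(1/V₁ − 1/V₂) = 0.03671/(9.6154e-04 − 1.9677e-04) = 48.00 m.

48.0 m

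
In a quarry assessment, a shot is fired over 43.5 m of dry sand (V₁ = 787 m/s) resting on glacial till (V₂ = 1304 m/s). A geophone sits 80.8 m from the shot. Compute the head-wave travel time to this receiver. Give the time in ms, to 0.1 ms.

θ_c = arcsin(V₁/V₂) = arcsin(787/1304) = 37.12°, cos θ_c = 0.7973.
Intercept time tᵢ = 2h cos θ_c / V₁ = 2·43.5·0.7973/787 = 0.08814 s.
t = x/V₂ + tᵢ = 80.8/1304 + 0.08814 = 0.15011 s.

150.1 ms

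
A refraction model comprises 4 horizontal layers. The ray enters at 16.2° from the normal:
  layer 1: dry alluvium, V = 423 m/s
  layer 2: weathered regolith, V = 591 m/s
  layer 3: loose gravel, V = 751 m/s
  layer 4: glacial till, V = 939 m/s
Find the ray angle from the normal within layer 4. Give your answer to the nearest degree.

Snell's law across each interface conserves sin θ / V, so sin θ_4 = V_4·sin θ₁/V₁.
sin θ_4 = 939 × sin 16.2° / 423 = 0.6193.
θ_4 = 38.27° from the vertical.

38°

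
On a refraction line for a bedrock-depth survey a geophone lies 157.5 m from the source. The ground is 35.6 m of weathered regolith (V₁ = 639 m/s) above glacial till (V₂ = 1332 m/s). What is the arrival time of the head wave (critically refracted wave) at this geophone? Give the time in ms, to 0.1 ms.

t = x/V₂ + 2h·√(V₂²−V₁²)/(V₁V₂).
√(V₂²−V₁²) = √(1332²−639²) = 1168.7 m/s; delay term = 2·35.6·1168.7/(639·1332) = 0.09777 s.
t = 157.5/1332 + 0.09777 = 0.21601 s.

216.0 ms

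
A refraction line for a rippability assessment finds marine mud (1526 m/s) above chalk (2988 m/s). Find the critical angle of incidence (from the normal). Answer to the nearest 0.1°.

Critical incidence: sin θ_c = V₁/V₂ = 1526/2988 = 0.5107.
θ_c = arcsin 0.5107 = 30.71°.

30.7°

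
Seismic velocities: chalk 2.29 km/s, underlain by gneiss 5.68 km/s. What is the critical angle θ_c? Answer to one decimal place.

Critical incidence: sin θ_c = V₁/V₂ = 2.29/5.68 = 0.4032.
θ_c = arcsin 0.4032 = 23.78°.

23.8°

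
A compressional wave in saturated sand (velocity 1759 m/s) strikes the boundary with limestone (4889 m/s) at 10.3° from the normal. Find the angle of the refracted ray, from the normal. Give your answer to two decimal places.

29.80°

Snell's law: sin θ₂ = (V₂/V₁)·sin θ₁ = (4889/1759)·sin 10.3° = 0.4970.
θ₂ = sin⁻¹(0.4970) = 29.80° (from vertical).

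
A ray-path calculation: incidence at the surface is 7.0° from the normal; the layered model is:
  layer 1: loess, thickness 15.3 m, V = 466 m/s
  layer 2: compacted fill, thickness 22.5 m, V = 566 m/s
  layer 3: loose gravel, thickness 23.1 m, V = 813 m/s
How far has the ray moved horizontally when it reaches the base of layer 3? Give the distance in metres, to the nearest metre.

10 m

p = sin θ₁/V₁ = sin 7.0°/466 = 2.6152e-04 s/m is conserved through the stack.
Layer 1: θ = 7.00°; offset = 15.3·tan 7.00° = 1.879 m.
Layer 2: sin θ = p·566 = 0.1480 → θ = 8.51°; offset = 22.5·tan 8.51° = 3.368 m.
Layer 3: sin θ = p·813 = 0.2126 → θ = 12.28°; offset = 23.1·tan 12.28° = 5.026 m.
Summing the layer offsets gives 10.273 m.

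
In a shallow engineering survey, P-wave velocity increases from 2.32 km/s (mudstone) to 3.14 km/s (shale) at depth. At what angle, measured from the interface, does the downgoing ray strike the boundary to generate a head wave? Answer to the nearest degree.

42°

At critical incidence the refracted ray runs along the interface (θ₂ = 90°), so sin θ_c = V₁/V₂.
θ_c = arcsin(2.32/3.14) = arcsin 0.7389 = 47.63°.
Measured from the interface: 90° − 47.63° = 42.37°.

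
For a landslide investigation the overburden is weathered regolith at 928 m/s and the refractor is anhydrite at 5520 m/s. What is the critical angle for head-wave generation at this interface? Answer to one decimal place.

9.7°

At critical incidence the refracted ray runs along the interface (θ₂ = 90°), so sin θ_c = V₁/V₂.
θ_c = arcsin(928/5520) = arcsin 0.1681 = 9.68°.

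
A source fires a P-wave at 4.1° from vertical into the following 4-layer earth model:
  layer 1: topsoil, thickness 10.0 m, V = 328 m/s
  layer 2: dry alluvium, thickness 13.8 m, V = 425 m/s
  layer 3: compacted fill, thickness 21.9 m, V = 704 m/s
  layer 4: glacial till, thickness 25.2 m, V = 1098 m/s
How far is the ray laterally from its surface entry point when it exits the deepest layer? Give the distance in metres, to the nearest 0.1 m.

11.6 m

Apply Snell's law at each interface; in layer i the horizontal offset is hᵢ·tan θᵢ.
Layer 1: θ = 4.10°; offset = 10.0·tan 4.10° = 0.717 m.
Layer 2: sin θ = 425·sin 4.1°/328 = 0.0926, θ = 5.32°; offset = 13.8·tan 5.32° = 1.284 m.
Layer 3: sin θ = 704·sin 4.1°/328 = 0.1535, θ = 8.83°; offset = 21.9·tan 8.83° = 3.401 m.
Layer 4: sin θ = 1098·sin 4.1°/328 = 0.2393, θ = 13.85°; offset = 25.2·tan 13.85° = 6.212 m.
Total horizontal offset = 11.614 m.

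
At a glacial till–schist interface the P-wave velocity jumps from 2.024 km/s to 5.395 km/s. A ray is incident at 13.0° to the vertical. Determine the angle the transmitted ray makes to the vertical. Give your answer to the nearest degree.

sin θ₁/V₁ = sin θ₂/V₂ ⇒ sin θ₂ = 5.395·sin 13.0°/2.024 = 5.395·0.2250/2.024 = 0.5996.
θ₂ = sin⁻¹(0.5996) = 36.84° (from vertical).

37°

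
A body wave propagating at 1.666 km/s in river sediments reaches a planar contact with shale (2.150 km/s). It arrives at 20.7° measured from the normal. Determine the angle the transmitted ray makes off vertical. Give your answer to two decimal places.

27.14°

sin θ₁/V₁ = sin θ₂/V₂ ⇒ sin θ₂ = 2.150·sin 20.7°/1.666 = 2.150·0.3535/1.666 = 0.4562.
θ₂ = arcsin 0.4562 = 27.14° from the normal.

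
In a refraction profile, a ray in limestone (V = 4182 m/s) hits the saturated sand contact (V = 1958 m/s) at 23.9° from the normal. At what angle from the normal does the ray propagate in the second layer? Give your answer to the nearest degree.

Snell's law: sin θ₂ = (V₂/V₁)·sin θ₁ = (1958/4182)·sin 23.9° = 0.1897.
θ₂ = sin⁻¹(0.1897) = 10.93° (from vertical).

11°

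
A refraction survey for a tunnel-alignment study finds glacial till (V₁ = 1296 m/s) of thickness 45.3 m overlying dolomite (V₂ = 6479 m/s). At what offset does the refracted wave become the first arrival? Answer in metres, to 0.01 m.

110.97 m

x_cross = 2h·√((V₂+V₁)/(V₂−V₁)).
(V₂+V₁)/(V₂−V₁) = (6479+1296)/(6479−1296) = 1.5001; √ = 1.2248.
x_cross = 2·45.3·1.2248 = 110.97 m.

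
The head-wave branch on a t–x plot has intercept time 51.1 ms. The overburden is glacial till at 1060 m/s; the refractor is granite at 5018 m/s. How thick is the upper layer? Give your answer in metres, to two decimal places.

27.71 m

h = tᵢ·V₁·V₂ / (2·√(V₂²−V₁²)).
√(V₂²−V₁²) = √(5018² − 1060²) = 4904.8 m/s.
h = 0.0511 s × 1060 × 5018 / (2 × 4904.8) = 27.71 m.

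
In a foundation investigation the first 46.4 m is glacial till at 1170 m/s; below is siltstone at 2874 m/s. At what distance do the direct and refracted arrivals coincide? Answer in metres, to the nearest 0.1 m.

x_cross = 2h·√((V₂+V₁)/(V₂−V₁)).
(V₂+V₁)/(V₂−V₁) = (2874+1170)/(2874−1170) = 2.3732; √ = 1.5405.
x_cross = 2·46.4·1.5405 = 142.96 m.

143.0 m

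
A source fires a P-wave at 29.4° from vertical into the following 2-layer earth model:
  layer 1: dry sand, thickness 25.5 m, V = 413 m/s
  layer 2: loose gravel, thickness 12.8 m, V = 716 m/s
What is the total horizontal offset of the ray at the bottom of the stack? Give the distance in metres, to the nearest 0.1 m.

35.1 m

p = sin θ₁/V₁ = sin 29.4°/413 = 1.1886e-03 s/m is conserved through the stack.
Layer 1: θ = 29.40°; offset = 25.5·tan 29.40° = 14.369 m.
Layer 2: sin θ = p·716 = 0.8511 → θ = 58.33°; offset = 12.8·tan 58.33° = 20.747 m.
Summing the layer offsets gives 35.115 m.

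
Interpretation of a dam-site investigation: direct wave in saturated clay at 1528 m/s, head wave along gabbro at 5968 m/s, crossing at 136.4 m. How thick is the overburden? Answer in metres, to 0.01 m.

52.49 m

x_cross = 2h·√((V₂+V₁)/(V₂−V₁)) → h = x_cross / (2·√((V₂+V₁)/(V₂−V₁))).
√((V₂+V₁)/(V₂−V₁)) = √((5968+1528)/(5968−1528)) = 1.2993.
h = 136.4 / (2·1.2993) = 52.49 m.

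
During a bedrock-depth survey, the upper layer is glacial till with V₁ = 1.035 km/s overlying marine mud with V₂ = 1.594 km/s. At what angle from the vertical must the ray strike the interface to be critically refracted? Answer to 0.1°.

At critical incidence the refracted ray runs along the interface (θ₂ = 90°), so sin θ_c = V₁/V₂.
θ_c = arcsin(1.035/1.594) = arcsin 0.6493 = 40.49°.

40.5°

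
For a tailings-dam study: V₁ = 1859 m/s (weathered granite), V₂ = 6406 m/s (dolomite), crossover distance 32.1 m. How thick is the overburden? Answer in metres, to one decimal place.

x_cross = 2h·√((V₂+V₁)/(V₂−V₁)) → h = x_cross / (2·√((V₂+V₁)/(V₂−V₁))).
√((V₂+V₁)/(V₂−V₁)) = √((6406+1859)/(6406−1859)) = 1.3482.
h = 32.1 / (2·1.3482) = 11.90 m.

11.9 m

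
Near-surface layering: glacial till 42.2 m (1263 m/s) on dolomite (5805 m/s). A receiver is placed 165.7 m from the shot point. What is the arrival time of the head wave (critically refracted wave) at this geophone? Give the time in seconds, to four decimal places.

t = x/V₂ + 2h·√(V₂²−V₁²)/(V₁V₂).
√(V₂²−V₁²) = √(5805²−1263²) = 5665.9 m/s; delay term = 2·42.2·5665.9/(1263·5805) = 0.06522 s.
t = 165.7/5805 + 0.06522 = 0.09377 s.

0.0938 s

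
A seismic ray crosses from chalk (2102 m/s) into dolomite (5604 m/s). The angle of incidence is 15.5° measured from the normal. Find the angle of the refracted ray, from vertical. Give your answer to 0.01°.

45.44°

sin θ₁/V₁ = sin θ₂/V₂ ⇒ sin θ₂ = 5604·sin 15.5°/2102 = 5604·0.2672/2102 = 0.7125.
θ₂ = arcsin 0.7125 = 45.44° from the normal.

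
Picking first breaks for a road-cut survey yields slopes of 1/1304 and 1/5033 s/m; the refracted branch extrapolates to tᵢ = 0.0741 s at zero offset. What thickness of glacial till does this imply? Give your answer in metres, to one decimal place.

h = tᵢ·V₁·V₂ / (2·√(V₂²−V₁²)).
√(V₂²−V₁²) = √(5033² − 1304²) = 4861.1 m/s.
h = 0.0741 s × 1304 × 5033 / (2 × 4861.1) = 50.02 m.

50.0 m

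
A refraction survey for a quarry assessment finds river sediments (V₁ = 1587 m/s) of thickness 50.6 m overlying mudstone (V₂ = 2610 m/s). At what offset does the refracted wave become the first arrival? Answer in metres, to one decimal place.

205.0 m

θ_c = arcsin(1587/2610) = 37.45°, so cos θ_c = 0.7939 and tᵢ = 2h cos θ_c/V₁ = 0.0506 s.
At crossover x/V₁ = x/V₂ + tᵢ ⇒ x = tᵢ/(1/V₁ − 1/V₂) = 0.05063/(6.3012e-04 − 3.8314e-04) = 204.98 m.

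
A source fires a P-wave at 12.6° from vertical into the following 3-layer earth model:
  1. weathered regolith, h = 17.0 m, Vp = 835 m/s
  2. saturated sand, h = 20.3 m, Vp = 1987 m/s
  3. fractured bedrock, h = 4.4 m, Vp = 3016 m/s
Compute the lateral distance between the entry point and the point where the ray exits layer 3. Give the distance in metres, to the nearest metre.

22 m

Apply Snell's law at each interface; in layer i the horizontal offset is hᵢ·tan θᵢ.
Layer 1: θ = 12.60°; offset = 17.0·tan 12.60° = 3.800 m.
Layer 2: sin θ = 1987·sin 12.6°/835 = 0.5191, θ = 31.27°; offset = 20.3·tan 31.27° = 12.329 m.
Layer 3: sin θ = 3016·sin 12.6°/835 = 0.7879, θ = 51.99°; offset = 4.4·tan 51.99° = 5.630 m.
Summing the layer offsets gives 21.759 m.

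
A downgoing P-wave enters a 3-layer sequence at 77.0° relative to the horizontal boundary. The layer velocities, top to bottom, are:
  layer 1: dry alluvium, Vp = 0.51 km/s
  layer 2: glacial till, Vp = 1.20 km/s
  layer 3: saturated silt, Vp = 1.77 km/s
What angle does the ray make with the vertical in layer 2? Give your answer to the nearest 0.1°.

From the normal: θ₁ = 90° − 77.0° = 13.0°.
Ray parameter p = sin 13.0° / 0.51 = 4.4108e-01 s/km.
sin θ_2 = p·V_2 = 4.4108e-01 × 1.20 = 0.5293.
θ_2 = 31.96° from the vertical.

32.0°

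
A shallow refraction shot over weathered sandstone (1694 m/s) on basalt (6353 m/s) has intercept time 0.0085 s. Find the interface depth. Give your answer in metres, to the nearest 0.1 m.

θ_c = arcsin(1694/6353) = 15.46°; cos θ_c = 0.9638.
tᵢ = 2h cos θ_c/V₁ ⇒ h = tᵢ·V₁/(2 cos θ_c) = 0.0085·1694/(2·0.9638) = 7.47 m.

7.5 m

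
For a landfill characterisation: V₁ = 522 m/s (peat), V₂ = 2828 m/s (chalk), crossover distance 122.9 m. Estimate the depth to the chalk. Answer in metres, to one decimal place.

h = (x_cross/2)·√((V₂−V₁)/(V₂+V₁)).
(V₂−V₁)/(V₂+V₁) = (2828−522)/(2828+522) = 0.6884; √ = 0.8297.
h = (122.9/2)·0.8297 = 50.98 m.

51.0 m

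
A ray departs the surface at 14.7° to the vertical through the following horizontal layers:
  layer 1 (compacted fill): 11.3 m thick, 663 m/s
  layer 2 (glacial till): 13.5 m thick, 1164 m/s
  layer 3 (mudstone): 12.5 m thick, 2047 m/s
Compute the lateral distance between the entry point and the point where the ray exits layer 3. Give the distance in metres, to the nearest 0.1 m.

p = sin θ₁/V₁ = sin 14.7°/663 = 3.8274e-04 s/m is conserved through the stack.
Layer 1: θ = 14.70°; offset = 11.3·tan 14.70° = 2.964 m.
Layer 2: sin θ = p·1164 = 0.4455 → θ = 26.46°; offset = 13.5·tan 26.46° = 6.718 m.
Layer 3: sin θ = p·2047 = 0.7835 → θ = 51.58°; offset = 12.5·tan 51.58° = 15.760 m.
Summing the layer offsets gives 25.442 m.

25.4 m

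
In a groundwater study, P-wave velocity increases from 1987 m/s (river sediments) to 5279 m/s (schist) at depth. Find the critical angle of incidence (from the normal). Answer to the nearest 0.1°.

Critical incidence: sin θ_c = V₁/V₂ = 1987/5279 = 0.3764.
θ_c = arcsin 0.3764 = 22.11°.

22.1°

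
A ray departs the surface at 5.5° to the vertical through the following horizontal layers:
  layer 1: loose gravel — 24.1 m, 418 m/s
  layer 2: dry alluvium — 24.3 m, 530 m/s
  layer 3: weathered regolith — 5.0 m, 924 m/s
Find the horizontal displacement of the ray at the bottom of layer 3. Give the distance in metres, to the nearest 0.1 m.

6.4 m

p = sin θ₁/V₁ = sin 5.5°/418 = 2.2930e-04 s/m is conserved through the stack.
Layer 1: θ = 5.50°; offset = 24.1·tan 5.50° = 2.321 m.
Layer 2: sin θ = p·530 = 0.1215 → θ = 6.98°; offset = 24.3·tan 6.98° = 2.975 m.
Layer 3: sin θ = p·924 = 0.2119 → θ = 12.23°; offset = 5.0·tan 12.23° = 1.084 m.
Σ offsets = 6.380 m.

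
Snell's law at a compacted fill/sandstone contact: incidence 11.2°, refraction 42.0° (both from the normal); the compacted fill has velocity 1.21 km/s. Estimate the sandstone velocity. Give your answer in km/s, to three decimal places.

4.168 km/s

Snell's law: sin 11.2°/V₁ = sin 42.0°/V₂.
V₂ = V₁·sin 42.0°/sin 11.2° = 1.21 × 3.4450 = 4.168 km/s.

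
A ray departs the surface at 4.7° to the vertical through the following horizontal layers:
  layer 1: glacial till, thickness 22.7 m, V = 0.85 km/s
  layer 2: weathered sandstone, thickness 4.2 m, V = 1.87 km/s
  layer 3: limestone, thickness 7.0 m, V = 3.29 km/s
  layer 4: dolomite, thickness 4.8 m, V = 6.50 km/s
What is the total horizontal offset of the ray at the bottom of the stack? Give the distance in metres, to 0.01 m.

8.84 m

Apply Snell's law at each interface; in layer i the horizontal offset is hᵢ·tan θᵢ.
Layer 1: θ = 4.70°; offset = 22.7·tan 4.70° = 1.8663 m.
Layer 2: sin θ = 1.87·sin 4.7°/0.85 = 0.1803, θ = 10.39°; offset = 4.2·tan 10.39° = 0.7697 m.
Layer 3: sin θ = 3.29·sin 4.7°/0.85 = 0.3172, θ = 18.49°; offset = 7.0·tan 18.49° = 2.3409 m.
Layer 4: sin θ = 6.50·sin 4.7°/0.85 = 0.6266, θ = 38.80°; offset = 4.8·tan 38.80° = 3.8591 m.
Σ offsets = 8.8360 m.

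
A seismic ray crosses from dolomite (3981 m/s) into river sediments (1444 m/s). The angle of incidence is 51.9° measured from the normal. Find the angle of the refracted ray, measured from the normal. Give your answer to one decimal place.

16.6°

sin θ₁/V₁ = sin θ₂/V₂ ⇒ sin θ₂ = 1444·sin 51.9°/3981 = 1444·0.7869/3981 = 0.2854.
θ₂ = sin⁻¹(0.2854) = 16.59° (from vertical).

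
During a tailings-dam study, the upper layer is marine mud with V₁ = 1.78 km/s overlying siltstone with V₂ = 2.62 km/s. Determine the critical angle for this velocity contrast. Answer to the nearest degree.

43°

At critical incidence the refracted ray runs along the interface (θ₂ = 90°), so sin θ_c = V₁/V₂.
θ_c = arcsin(1.78/2.62) = arcsin 0.6794 = 42.80°.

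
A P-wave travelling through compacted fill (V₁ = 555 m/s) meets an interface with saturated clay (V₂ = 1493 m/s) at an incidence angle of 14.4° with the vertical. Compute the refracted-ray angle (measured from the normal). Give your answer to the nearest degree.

Snell's law: sin θ₂ = (V₂/V₁)·sin θ₁ = (1493/555)·sin 14.4° = 0.6690.
θ₂ = sin⁻¹(0.6690) = 41.99° (from vertical).

42°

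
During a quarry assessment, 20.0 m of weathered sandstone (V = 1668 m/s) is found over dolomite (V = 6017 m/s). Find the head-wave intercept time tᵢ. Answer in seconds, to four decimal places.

0.0230 s

θ_c = arcsin(V₁/V₂) = arcsin(1668/6017) = 16.09°; cos θ_c = 0.9608.
tᵢ = 2h·cos θ_c / V₁ = 2·20.0·0.9608 / 1668 = 0.02304 s.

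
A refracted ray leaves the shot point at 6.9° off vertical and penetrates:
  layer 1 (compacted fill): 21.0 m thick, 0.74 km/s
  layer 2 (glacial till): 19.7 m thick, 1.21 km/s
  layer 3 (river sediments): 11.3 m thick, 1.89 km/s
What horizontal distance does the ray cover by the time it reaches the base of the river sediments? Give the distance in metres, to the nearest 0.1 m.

10.1 m

Ray parameter p = sin 6.9° / 0.74 km/s = 1.6235e-01 s/km.
Layer 1: θ = 6.90°; offset = 21.0·tan 6.90° = 2.541 m.
Layer 2: sin θ = p·1.21 = 0.1964 → θ = 11.33°; offset = 19.7·tan 11.33° = 3.947 m.
Layer 3: sin θ = p·1.89 = 0.3068 → θ = 17.87°; offset = 11.3·tan 17.87° = 3.643 m.
Summing the layer offsets gives 10.131 m.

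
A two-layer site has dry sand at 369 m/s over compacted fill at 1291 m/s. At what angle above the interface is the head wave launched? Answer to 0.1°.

At critical incidence the refracted ray runs along the interface (θ₂ = 90°), so sin θ_c = V₁/V₂.
θ_c = arcsin(369/1291) = arcsin 0.2858 = 16.61°.
Measured from the interface: 90° − 16.61° = 73.39°.

73.4°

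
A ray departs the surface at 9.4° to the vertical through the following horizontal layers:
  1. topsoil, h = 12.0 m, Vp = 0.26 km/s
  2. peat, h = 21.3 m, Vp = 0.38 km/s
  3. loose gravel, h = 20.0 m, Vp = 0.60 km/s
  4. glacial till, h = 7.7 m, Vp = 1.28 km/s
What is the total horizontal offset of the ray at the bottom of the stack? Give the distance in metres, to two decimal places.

25.77 m

Apply Snell's law at each interface; in layer i the horizontal offset is hᵢ·tan θᵢ.
Layer 1: θ = 9.40°; offset = 12.0·tan 9.40° = 1.9866 m.
Layer 2: sin θ = 0.38·sin 9.4°/0.26 = 0.2387, θ = 13.81°; offset = 21.3·tan 13.81° = 5.2358 m.
Layer 3: sin θ = 0.60·sin 9.4°/0.26 = 0.3769, θ = 22.14°; offset = 20.0·tan 22.14° = 8.1383 m.
Layer 4: sin θ = 1.28·sin 9.4°/0.26 = 0.8041, θ = 53.52°; offset = 7.7·tan 53.52° = 10.4136 m.
Total horizontal offset = 25.7743 m.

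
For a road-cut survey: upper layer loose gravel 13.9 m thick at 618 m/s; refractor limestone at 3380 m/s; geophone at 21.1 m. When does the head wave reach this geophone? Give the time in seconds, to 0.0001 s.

0.0505 s

t = x/V₂ + 2h·√(V₂²−V₁²)/(V₁V₂).
√(V₂²−V₁²) = √(3380²−618²) = 3323.0 m/s; delay term = 2·13.9·3323.0/(618·3380) = 0.04423 s.
t = 21.1/3380 + 0.04423 = 0.05047 s.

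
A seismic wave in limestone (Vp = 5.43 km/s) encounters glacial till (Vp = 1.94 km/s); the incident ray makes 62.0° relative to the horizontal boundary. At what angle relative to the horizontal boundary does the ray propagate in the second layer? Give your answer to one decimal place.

80.3°

Convert to the normal: θ₁ = 90° − 62.0° = 28.0°.
Snell's law: sin θ₂ = (V₂/V₁)·sin θ₁ = (1.94/5.43)·sin 28.0° = 0.1677.
θ₂ = sin⁻¹(0.1677) = 9.66° (from vertical).
From the interface: 90° − 9.66° = 80.34°.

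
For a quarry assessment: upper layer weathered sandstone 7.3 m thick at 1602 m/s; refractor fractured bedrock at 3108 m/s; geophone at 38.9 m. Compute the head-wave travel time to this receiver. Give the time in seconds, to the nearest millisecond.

0.020 s

t = x/V₂ + 2h·√(V₂²−V₁²)/(V₁V₂).
√(V₂²−V₁²) = √(3108²−1602²) = 2663.3 m/s; delay term = 2·7.3·2663.3/(1602·3108) = 0.00781 s.
t = 38.9/3108 + 0.00781 = 0.02033 s.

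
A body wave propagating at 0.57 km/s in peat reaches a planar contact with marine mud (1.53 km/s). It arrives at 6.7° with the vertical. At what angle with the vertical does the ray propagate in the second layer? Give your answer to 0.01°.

18.25°

Snell's law: sin θ₂ = (V₂/V₁)·sin θ₁ = (1.53/0.57)·sin 6.7° = 0.3132.
θ₂ = sin⁻¹(0.3132) = 18.25° (from vertical).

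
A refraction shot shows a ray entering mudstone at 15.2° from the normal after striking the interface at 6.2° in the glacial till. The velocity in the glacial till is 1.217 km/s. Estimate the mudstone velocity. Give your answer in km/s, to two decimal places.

sin 6.2° = 0.1080; sin 15.2° = 0.2622.
V₂ = V₁·(sin θ₂/sin θ₁) = 1.217·(0.2622/0.1080) = 2.95 km/s.

2.95 km/s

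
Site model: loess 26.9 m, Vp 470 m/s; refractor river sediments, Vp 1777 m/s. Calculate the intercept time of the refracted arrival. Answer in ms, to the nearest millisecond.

110 ms

θ_c = arcsin(V₁/V₂) = arcsin(470/1777) = 15.34°; cos θ_c = 0.9644.
tᵢ = 2h·cos θ_c / V₁ = 2·26.9·0.9644 / 470 = 0.11039 s.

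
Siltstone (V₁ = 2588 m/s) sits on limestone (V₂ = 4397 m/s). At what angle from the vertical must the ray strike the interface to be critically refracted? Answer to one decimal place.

36.1°

Critical incidence: sin θ_c = V₁/V₂ = 2588/4397 = 0.5886.
θ_c = arcsin 0.5886 = 36.06°.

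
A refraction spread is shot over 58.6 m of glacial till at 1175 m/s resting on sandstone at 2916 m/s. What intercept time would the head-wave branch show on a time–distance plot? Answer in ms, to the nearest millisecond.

tᵢ = 2h·√(V₂²−V₁²)/(V₁V₂).
√(V₂²−V₁²) = √(2916²−1175²) = 2668.8 m/s.
tᵢ = 2·58.6·2668.8/(1175·2916) = 0.09129 s.

91 ms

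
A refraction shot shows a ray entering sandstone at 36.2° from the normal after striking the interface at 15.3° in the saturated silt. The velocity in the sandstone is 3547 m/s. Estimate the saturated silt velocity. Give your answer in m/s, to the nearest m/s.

1585 m/s

Snell's law: sin 15.3°/V₁ = sin 36.2°/V₂.
V₁ = V₂·sin 15.3°/sin 36.2° = 3547 × 0.4468 = 1584.74 m/s.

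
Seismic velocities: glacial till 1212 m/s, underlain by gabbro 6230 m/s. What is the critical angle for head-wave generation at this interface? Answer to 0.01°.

11.22°

Critical incidence: sin θ_c = V₁/V₂ = 1212/6230 = 0.1945.
θ_c = arcsin 0.1945 = 11.22°.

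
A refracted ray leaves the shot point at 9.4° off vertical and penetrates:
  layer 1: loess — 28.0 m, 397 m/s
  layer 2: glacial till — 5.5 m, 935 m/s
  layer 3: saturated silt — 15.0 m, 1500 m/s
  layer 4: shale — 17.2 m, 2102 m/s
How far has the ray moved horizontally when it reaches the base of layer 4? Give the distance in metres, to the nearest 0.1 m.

p = sin θ₁/V₁ = sin 9.4°/397 = 4.1140e-04 s/m is conserved through the stack.
Layer 1: θ = 9.40°; offset = 28.0·tan 9.40° = 4.635 m.
Layer 2: sin θ = p·935 = 0.3847 → θ = 22.62°; offset = 5.5·tan 22.62° = 2.292 m.
Layer 3: sin θ = p·1500 = 0.6171 → θ = 38.10°; offset = 15.0·tan 38.10° = 11.763 m.
Layer 4: sin θ = p·2102 = 0.8648 → θ = 59.86°; offset = 17.2·tan 59.86° = 29.619 m.
Summing the layer offsets gives 48.310 m.

48.3 m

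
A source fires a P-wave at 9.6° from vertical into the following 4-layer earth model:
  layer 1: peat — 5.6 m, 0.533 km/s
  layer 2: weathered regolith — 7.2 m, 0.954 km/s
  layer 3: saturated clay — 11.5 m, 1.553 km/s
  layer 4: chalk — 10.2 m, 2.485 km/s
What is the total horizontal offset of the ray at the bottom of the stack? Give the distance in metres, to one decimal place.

Apply Snell's law at each interface; in layer i the horizontal offset is hᵢ·tan θᵢ.
Layer 1: θ = 9.60°; offset = 5.6·tan 9.60° = 0.947 m.
Layer 2: sin θ = 0.954·sin 9.6°/0.533 = 0.2985, θ = 17.37°; offset = 7.2·tan 17.37° = 2.252 m.
Layer 3: sin θ = 1.553·sin 9.6°/0.533 = 0.4859, θ = 29.07°; offset = 11.5·tan 29.07° = 6.394 m.
Layer 4: sin θ = 2.485·sin 9.6°/0.533 = 0.7775, θ = 51.03°; offset = 10.2·tan 51.03° = 12.611 m.
Total horizontal offset = 22.204 m.

22.2 m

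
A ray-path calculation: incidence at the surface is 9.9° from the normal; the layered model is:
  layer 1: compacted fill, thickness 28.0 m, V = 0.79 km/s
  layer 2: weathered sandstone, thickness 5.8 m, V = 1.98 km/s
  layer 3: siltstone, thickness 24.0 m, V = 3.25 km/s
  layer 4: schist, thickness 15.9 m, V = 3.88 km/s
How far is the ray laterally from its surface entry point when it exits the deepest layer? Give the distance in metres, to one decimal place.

56.7 m

Apply Snell's law at each interface; in layer i the horizontal offset is hᵢ·tan θᵢ.
Layer 1: θ = 9.90°; offset = 28.0·tan 9.90° = 4.887 m.
Layer 2: sin θ = 1.98·sin 9.9°/0.79 = 0.4309, θ = 25.53°; offset = 5.8·tan 25.53° = 2.770 m.
Layer 3: sin θ = 3.25·sin 9.9°/0.79 = 0.7073, θ = 45.02°; offset = 24.0·tan 45.02° = 24.013 m.
Layer 4: sin θ = 3.88·sin 9.9°/0.79 = 0.8444, θ = 57.61°; offset = 15.9·tan 57.61° = 25.063 m.
Σ offsets = 56.733 m.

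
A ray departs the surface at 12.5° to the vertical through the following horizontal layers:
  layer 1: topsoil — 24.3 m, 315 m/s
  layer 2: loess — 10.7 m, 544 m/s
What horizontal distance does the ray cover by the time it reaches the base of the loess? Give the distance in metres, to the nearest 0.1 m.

Apply Snell's law at each interface; in layer i the horizontal offset is hᵢ·tan θᵢ.
Layer 1: θ = 12.50°; offset = 24.3·tan 12.50° = 5.387 m.
Layer 2: sin θ = 544·sin 12.5°/315 = 0.3738, θ = 21.95°; offset = 10.7·tan 21.95° = 4.312 m.
Σ offsets = 9.699 m.

9.7 m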